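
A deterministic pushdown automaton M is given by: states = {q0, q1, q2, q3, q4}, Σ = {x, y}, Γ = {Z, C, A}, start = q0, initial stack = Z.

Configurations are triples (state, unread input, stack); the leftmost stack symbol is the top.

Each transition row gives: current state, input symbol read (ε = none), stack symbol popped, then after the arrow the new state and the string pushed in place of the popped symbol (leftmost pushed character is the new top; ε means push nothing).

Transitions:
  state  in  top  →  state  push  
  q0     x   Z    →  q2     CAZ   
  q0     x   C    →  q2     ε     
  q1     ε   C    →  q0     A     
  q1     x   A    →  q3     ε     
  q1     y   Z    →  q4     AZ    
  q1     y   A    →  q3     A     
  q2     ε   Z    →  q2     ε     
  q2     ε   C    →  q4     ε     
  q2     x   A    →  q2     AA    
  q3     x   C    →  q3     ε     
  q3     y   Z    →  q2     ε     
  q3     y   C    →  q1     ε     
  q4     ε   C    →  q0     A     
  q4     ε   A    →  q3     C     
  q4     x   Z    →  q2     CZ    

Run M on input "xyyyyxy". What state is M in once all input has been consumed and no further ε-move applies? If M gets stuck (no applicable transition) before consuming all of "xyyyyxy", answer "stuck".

q2

(q0, xyyyyxy, Z) ⊢ (q2, yyyyxy, CAZ) ⊢ (q4, yyyyxy, AZ) ⊢ (q3, yyyyxy, CZ) ⊢ (q1, yyyxy, Z) ⊢ (q4, yyxy, AZ) ⊢ (q3, yyxy, CZ) ⊢ (q1, yxy, Z) ⊢ (q4, xy, AZ) ⊢ (q3, xy, CZ) ⊢ (q3, y, Z) ⊢ (q2, ε, ε)
All input consumed; M is in state q2.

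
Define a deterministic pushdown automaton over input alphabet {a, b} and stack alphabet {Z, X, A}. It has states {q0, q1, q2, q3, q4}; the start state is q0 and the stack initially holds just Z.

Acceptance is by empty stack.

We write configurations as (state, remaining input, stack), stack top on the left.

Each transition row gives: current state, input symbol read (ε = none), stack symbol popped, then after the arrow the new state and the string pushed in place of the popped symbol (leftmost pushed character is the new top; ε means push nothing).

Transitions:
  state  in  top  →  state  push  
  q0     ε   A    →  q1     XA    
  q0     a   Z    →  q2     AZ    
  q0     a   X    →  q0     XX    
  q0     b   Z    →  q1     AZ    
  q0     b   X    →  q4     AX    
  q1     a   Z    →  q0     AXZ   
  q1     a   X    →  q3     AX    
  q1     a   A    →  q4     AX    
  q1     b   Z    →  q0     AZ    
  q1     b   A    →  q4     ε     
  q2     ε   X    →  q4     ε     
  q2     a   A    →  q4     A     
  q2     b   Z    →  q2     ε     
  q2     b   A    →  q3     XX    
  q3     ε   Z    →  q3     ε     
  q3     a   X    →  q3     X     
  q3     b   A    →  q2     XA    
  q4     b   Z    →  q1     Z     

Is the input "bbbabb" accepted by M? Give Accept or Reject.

(q0, bbbabb, Z)
  read b, top Z: go to q1, push AZ → (q1, bbabb, AZ)
  read b, top A: go to q4, push ε → (q4, babb, Z)
  read b, top Z: go to q1, push Z → (q1, abb, Z)
  read a, top Z: go to q0, push AXZ → (q0, bb, AXZ)
  ε-move, top A: go to q1, push XA → (q1, bb, XAXZ)
No transition applies at (q1, bb, XAXZ); input not fully consumed.

Reject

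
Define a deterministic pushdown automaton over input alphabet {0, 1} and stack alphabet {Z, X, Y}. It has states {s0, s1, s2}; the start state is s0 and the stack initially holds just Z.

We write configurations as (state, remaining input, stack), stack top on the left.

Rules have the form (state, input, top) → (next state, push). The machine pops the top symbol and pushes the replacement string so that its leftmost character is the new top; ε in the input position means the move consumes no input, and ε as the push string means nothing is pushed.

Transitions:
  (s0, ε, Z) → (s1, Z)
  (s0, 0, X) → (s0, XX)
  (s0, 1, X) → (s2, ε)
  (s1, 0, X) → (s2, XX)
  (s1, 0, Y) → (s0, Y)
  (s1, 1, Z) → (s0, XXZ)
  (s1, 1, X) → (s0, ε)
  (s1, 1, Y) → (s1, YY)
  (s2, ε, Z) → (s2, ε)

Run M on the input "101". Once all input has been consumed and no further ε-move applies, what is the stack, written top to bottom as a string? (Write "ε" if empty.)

XXZ

(s0, 101, Z) ⊢ (s1, 101, Z) ⊢ (s0, 01, XXZ) ⊢ (s0, 1, XXXZ) ⊢ (s2, ε, XXZ)
All input consumed in state s2 with stack XXZ.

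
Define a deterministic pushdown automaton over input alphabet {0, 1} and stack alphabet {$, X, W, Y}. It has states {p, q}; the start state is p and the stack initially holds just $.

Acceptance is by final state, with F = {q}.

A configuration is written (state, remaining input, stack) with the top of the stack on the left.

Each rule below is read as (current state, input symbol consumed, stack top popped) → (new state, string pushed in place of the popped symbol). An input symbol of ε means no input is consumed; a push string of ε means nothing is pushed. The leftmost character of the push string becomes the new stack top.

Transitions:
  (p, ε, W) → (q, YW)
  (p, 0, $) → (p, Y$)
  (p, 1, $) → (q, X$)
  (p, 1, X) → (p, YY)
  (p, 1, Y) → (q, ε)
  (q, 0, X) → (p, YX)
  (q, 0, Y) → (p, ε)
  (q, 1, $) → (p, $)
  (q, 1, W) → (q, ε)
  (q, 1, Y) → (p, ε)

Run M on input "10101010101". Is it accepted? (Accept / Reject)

(p, 10101010101, $) ⊢ (q, 0101010101, X$) ⊢ (p, 101010101, YX$) ⊢ (q, 01010101, X$) ⊢ (p, 1010101, YX$) ⊢ (q, 010101, X$) ⊢ (p, 10101, YX$) ⊢ (q, 0101, X$) ⊢ (p, 101, YX$) ⊢ (q, 01, X$) ⊢ (p, 1, YX$) ⊢ (q, ε, X$)
All input consumed; state q ∈ F.

Accept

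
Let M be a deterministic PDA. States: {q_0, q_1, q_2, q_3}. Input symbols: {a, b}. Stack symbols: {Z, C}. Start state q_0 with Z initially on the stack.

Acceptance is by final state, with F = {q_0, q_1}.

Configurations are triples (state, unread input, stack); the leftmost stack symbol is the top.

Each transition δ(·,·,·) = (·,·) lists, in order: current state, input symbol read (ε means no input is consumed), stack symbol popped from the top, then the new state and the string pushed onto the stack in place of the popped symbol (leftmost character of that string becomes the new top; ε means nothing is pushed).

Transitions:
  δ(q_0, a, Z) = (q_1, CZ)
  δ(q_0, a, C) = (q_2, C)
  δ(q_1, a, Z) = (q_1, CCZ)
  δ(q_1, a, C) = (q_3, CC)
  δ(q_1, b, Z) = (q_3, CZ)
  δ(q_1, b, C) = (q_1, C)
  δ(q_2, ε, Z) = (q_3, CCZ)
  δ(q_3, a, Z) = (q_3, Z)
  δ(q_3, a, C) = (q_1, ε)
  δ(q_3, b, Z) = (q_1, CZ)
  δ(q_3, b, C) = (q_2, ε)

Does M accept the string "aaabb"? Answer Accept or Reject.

(q_0, aaabb, Z) ⊢ (q_1, aabb, CZ) ⊢ (q_3, abb, CCZ) ⊢ (q_1, bb, CZ) ⊢ (q_1, b, CZ) ⊢ (q_1, ε, CZ)
All input consumed; state q_1 ∈ F.

Accept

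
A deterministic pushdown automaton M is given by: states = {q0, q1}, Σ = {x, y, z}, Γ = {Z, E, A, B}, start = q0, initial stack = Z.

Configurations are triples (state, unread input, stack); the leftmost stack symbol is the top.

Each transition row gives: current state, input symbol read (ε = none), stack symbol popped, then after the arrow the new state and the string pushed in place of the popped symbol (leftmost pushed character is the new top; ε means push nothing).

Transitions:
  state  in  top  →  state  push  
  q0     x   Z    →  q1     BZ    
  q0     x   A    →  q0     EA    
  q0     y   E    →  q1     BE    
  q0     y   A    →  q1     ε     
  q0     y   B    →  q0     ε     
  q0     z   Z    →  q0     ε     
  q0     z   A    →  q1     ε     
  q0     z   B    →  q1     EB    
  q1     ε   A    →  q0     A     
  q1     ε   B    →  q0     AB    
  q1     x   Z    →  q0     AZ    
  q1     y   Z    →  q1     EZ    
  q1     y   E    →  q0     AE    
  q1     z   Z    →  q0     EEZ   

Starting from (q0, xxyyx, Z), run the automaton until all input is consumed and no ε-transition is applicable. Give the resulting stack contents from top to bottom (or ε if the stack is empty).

(q0, xxyyx, Z)
  read x, top Z: go to q1, push BZ → (q1, xyyx, BZ)
  ε-move, top B: go to q0, push AB → (q0, xyyx, ABZ)
  read x, top A: go to q0, push EA → (q0, yyx, EABZ)
  read y, top E: go to q1, push BE → (q1, yx, BEABZ)
  ε-move, top B: go to q0, push AB → (q0, yx, ABEABZ)
  read y, top A: go to q1, push ε → (q1, x, BEABZ)
  ε-move, top B: go to q0, push AB → (q0, x, ABEABZ)
  read x, top A: go to q0, push EA → (q0, ε, EABEABZ)
All input consumed in state q0 with stack EABEABZ.

EABEABZ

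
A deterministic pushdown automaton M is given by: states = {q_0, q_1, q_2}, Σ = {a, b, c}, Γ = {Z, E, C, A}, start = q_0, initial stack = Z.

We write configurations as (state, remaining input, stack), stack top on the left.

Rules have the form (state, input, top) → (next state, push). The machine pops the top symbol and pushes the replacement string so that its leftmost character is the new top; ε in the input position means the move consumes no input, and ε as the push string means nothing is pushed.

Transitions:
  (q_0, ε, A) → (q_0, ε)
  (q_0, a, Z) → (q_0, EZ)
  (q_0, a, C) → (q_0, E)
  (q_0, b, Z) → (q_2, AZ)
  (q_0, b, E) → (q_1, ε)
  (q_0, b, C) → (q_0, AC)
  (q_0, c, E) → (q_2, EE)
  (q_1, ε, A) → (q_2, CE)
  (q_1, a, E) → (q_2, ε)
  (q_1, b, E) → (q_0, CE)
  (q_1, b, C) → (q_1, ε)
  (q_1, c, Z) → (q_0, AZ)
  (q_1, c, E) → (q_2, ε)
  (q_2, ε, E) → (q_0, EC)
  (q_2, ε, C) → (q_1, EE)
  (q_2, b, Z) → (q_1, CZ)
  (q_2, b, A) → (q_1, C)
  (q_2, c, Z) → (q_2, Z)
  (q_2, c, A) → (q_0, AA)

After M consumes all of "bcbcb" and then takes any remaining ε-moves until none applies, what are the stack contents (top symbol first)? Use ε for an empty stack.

AZ

(q_0, bcbcb, Z) ⊢ (q_2, cbcb, AZ) ⊢ (q_0, bcb, AAZ) ⊢ (q_0, bcb, AZ) ⊢ (q_0, bcb, Z) ⊢ (q_2, cb, AZ) ⊢ (q_0, b, AAZ) ⊢ (q_0, b, AZ) ⊢ (q_0, b, Z) ⊢ (q_2, ε, AZ)
All input consumed in state q_2 with stack AZ.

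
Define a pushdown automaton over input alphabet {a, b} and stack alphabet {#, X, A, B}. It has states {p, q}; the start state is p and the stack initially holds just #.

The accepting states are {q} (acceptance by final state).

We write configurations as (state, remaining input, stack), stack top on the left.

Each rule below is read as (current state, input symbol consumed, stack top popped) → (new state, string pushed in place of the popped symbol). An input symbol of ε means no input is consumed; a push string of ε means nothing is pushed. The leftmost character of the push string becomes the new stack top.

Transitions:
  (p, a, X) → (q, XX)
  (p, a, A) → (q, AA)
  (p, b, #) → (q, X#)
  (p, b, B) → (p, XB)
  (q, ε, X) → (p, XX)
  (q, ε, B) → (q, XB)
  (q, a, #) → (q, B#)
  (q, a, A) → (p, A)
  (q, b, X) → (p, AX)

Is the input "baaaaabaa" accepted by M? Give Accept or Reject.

Reject

No computation consumes all input and reaches a final state.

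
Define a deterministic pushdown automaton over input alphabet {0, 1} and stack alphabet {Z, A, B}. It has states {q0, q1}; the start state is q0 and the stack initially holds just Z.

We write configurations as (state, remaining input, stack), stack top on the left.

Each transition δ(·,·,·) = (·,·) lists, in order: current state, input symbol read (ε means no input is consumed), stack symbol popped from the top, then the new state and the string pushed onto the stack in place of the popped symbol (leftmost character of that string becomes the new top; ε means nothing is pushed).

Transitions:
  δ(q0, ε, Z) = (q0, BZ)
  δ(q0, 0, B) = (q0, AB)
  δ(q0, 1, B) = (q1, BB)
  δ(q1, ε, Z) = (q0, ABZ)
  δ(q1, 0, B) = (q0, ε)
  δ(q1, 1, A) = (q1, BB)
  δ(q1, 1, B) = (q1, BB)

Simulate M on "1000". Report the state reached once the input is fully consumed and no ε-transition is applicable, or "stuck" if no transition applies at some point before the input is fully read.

stuck

(q0, 1000, Z)
  ε-move, top Z: go to q0, push BZ → (q0, 1000, BZ)
  read 1, top B: go to q1, push BB → (q1, 000, BBZ)
  read 0, top B: go to q0, push ε → (q0, 00, BZ)
  read 0, top B: go to q0, push AB → (q0, 0, ABZ)
No transition for (q0, 0, top A); M blocks with input 0 remaining.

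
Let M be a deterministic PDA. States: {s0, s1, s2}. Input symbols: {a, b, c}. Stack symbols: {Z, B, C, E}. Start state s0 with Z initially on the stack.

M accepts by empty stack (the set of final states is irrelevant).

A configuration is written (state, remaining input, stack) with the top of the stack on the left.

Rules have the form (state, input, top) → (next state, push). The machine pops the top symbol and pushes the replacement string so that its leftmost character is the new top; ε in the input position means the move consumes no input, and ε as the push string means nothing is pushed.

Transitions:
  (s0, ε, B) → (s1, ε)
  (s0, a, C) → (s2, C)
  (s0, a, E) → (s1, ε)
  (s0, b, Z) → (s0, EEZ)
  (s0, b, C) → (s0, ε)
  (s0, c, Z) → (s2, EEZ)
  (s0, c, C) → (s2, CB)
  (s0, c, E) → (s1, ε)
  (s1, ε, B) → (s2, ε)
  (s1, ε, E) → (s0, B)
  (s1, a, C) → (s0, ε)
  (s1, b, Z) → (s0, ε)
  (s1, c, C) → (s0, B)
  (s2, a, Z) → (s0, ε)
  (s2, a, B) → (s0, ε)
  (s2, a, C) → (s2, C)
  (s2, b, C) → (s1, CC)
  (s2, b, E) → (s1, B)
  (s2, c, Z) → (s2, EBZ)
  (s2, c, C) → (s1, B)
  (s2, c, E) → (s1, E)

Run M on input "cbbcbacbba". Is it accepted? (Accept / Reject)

Accept

(s0, cbbcbacbba, Z)
  read c, top Z: go to s2, push EEZ → (s2, bbcbacbba, EEZ)
  read b, top E: go to s1, push B → (s1, bcbacbba, BEZ)
  ε-move, top B: go to s2, push ε → (s2, bcbacbba, EZ)
  read b, top E: go to s1, push B → (s1, cbacbba, BZ)
  ε-move, top B: go to s2, push ε → (s2, cbacbba, Z)
  read c, top Z: go to s2, push EBZ → (s2, bacbba, EBZ)
  read b, top E: go to s1, push B → (s1, acbba, BBZ)
  ε-move, top B: go to s2, push ε → (s2, acbba, BZ)
  read a, top B: go to s0, push ε → (s0, cbba, Z)
  read c, top Z: go to s2, push EEZ → (s2, bba, EEZ)
  read b, top E: go to s1, push B → (s1, ba, BEZ)
  ε-move, top B: go to s2, push ε → (s2, ba, EZ)
  read b, top E: go to s1, push B → (s1, a, BZ)
  ε-move, top B: go to s2, push ε → (s2, a, Z)
  read a, top Z: go to s0, push ε → (s0, ε, ε)
All input consumed and the stack is empty.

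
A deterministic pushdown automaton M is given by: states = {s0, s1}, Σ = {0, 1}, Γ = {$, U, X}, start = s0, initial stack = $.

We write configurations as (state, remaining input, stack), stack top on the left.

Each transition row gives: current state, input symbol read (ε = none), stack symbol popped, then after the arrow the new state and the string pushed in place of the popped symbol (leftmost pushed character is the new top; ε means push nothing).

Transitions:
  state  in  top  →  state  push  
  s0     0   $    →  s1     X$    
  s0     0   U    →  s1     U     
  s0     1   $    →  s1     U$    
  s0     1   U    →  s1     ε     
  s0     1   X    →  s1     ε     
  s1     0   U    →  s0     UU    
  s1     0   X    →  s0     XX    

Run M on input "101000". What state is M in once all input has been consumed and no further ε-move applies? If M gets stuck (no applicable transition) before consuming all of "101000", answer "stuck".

(s0, 101000, $)
  read 1, top $: go to s1, push U$ → (s1, 01000, U$)
  read 0, top U: go to s0, push UU → (s0, 1000, UU$)
  read 1, top U: go to s1, push ε → (s1, 000, U$)
  read 0, top U: go to s0, push UU → (s0, 00, UU$)
  read 0, top U: go to s1, push U → (s1, 0, UU$)
  read 0, top U: go to s0, push UU → (s0, ε, UUU$)
All input consumed; M is in state s0.

s0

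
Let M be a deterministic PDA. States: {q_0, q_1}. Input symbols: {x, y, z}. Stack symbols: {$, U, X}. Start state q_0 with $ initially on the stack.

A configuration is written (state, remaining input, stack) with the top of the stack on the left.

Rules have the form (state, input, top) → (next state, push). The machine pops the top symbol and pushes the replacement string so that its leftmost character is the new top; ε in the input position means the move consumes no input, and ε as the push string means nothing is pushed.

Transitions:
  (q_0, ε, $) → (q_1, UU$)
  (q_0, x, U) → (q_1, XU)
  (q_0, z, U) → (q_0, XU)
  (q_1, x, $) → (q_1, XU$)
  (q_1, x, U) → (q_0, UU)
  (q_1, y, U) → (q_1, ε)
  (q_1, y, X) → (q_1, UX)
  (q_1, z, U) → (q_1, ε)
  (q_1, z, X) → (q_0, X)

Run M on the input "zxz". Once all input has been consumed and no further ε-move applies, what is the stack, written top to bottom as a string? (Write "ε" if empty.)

(q_0, zxz, $) ⊢ (q_1, zxz, UU$) ⊢ (q_1, xz, U$) ⊢ (q_0, z, UU$) ⊢ (q_0, ε, XUU$)
All input consumed in state q_0 with stack XUU$.

XUU$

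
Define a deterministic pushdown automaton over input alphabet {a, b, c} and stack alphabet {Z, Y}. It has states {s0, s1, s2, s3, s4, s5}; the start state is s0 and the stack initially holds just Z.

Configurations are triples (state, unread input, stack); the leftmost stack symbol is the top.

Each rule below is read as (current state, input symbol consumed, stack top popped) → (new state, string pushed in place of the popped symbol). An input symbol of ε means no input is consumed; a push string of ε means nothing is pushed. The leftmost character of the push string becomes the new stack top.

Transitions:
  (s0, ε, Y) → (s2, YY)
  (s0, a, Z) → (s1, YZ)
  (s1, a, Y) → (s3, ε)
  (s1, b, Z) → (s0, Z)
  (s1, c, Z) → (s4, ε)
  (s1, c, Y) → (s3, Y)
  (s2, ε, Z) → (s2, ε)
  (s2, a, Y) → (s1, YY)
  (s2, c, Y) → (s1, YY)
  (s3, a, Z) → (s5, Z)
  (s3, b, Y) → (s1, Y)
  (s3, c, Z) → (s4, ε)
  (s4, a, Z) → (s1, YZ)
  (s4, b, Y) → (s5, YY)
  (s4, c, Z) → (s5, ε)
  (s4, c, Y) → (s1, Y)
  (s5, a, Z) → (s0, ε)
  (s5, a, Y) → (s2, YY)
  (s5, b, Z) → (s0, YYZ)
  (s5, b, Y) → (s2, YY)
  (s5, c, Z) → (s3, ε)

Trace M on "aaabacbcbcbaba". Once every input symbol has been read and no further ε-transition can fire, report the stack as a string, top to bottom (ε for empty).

YYZ

(s0, aaabacbcbcbaba, Z)
  read a, top Z: go to s1, push YZ → (s1, aabacbcbcbaba, YZ)
  read a, top Y: go to s3, push ε → (s3, abacbcbcbaba, Z)
  read a, top Z: go to s5, push Z → (s5, bacbcbcbaba, Z)
  read b, top Z: go to s0, push YYZ → (s0, acbcbcbaba, YYZ)
  ε-move, top Y: go to s2, push YY → (s2, acbcbcbaba, YYYZ)
  read a, top Y: go to s1, push YY → (s1, cbcbcbaba, YYYYZ)
  read c, top Y: go to s3, push Y → (s3, bcbcbaba, YYYYZ)
  read b, top Y: go to s1, push Y → (s1, cbcbaba, YYYYZ)
  read c, top Y: go to s3, push Y → (s3, bcbaba, YYYYZ)
  read b, top Y: go to s1, push Y → (s1, cbaba, YYYYZ)
  read c, top Y: go to s3, push Y → (s3, baba, YYYYZ)
  read b, top Y: go to s1, push Y → (s1, aba, YYYYZ)
  read a, top Y: go to s3, push ε → (s3, ba, YYYZ)
  read b, top Y: go to s1, push Y → (s1, a, YYYZ)
  read a, top Y: go to s3, push ε → (s3, ε, YYZ)
All input consumed in state s3 with stack YYZ.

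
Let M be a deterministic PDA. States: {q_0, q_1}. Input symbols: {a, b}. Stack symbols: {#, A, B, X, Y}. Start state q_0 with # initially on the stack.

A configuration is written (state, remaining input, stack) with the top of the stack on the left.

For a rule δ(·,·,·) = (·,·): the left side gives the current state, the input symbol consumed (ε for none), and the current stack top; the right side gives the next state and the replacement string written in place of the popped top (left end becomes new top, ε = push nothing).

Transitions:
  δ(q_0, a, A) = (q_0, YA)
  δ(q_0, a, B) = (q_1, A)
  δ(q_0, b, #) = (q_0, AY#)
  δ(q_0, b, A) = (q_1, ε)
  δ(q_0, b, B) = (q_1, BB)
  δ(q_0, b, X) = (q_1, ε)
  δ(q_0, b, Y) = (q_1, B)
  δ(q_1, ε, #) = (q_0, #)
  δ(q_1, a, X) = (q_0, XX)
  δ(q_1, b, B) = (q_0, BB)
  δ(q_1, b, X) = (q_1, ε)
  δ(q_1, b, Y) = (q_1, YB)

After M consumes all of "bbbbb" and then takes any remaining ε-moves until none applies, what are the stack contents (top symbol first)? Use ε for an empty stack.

YBBB#

(q_0, bbbbb, #) ⊢ (q_0, bbbb, AY#) ⊢ (q_1, bbb, Y#) ⊢ (q_1, bb, YB#) ⊢ (q_1, b, YBB#) ⊢ (q_1, ε, YBBB#)
All input consumed in state q_1 with stack YBBB#.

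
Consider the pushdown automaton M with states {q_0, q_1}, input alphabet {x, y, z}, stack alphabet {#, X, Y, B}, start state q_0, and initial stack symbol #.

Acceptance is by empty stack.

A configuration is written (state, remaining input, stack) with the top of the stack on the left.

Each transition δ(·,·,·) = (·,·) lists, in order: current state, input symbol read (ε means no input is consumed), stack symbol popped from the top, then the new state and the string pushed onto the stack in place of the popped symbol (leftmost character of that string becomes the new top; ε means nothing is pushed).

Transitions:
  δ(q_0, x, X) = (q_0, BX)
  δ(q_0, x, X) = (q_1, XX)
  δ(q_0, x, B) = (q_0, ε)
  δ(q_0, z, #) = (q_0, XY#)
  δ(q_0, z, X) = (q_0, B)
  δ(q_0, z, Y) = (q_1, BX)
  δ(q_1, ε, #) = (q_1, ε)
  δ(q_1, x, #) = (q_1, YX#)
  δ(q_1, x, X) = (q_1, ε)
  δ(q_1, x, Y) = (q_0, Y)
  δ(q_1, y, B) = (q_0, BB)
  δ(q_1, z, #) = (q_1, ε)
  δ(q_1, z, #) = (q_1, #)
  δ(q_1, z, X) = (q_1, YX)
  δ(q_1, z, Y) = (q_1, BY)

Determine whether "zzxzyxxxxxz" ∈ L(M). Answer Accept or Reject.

One accepting computation: (q_0, zzxzyxxxxxz, #) ⊢ (q_0, zxzyxxxxxz, XY#) ⊢ (q_0, xzyxxxxxz, BY#) ⊢ (q_0, zyxxxxxz, Y#) ⊢ (q_1, yxxxxxz, BX#) ⊢ (q_0, xxxxxz, BBX#) ⊢ (q_0, xxxxz, BX#) ⊢ (q_0, xxxz, X#) ⊢ (q_1, xxz, XX#) ⊢ (q_1, xz, X#) ⊢ (q_1, z, #) ⊢ (q_1, ε, ε)
All input consumed and the stack is empty.

Accept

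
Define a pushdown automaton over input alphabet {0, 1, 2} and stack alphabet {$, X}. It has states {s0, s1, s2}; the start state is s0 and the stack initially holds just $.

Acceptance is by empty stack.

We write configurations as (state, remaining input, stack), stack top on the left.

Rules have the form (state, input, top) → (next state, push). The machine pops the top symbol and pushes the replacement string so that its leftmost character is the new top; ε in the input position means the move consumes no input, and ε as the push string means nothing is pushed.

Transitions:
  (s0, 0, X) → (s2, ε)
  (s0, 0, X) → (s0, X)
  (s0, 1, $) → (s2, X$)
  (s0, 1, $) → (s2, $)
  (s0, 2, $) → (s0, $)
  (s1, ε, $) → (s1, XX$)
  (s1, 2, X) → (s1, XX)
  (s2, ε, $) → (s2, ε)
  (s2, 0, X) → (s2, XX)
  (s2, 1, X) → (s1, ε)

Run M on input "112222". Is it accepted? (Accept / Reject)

No computation consumes all input and empties the stack.

Reject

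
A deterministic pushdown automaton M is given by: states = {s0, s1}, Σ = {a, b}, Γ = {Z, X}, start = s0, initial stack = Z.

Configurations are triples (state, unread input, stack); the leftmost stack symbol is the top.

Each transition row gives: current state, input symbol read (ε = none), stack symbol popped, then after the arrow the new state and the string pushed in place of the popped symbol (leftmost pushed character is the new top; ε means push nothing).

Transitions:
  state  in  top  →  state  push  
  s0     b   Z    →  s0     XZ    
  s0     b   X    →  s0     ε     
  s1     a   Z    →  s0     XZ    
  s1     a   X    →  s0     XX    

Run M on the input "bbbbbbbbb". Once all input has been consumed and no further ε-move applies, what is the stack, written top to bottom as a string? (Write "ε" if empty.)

XZ

(s0, bbbbbbbbb, Z)
  read b, top Z: go to s0, push XZ → (s0, bbbbbbbb, XZ)
  read b, top X: go to s0, push ε → (s0, bbbbbbb, Z)
  read b, top Z: go to s0, push XZ → (s0, bbbbbb, XZ)
  read b, top X: go to s0, push ε → (s0, bbbbb, Z)
  read b, top Z: go to s0, push XZ → (s0, bbbb, XZ)
  read b, top X: go to s0, push ε → (s0, bbb, Z)
  read b, top Z: go to s0, push XZ → (s0, bb, XZ)
  read b, top X: go to s0, push ε → (s0, b, Z)
  read b, top Z: go to s0, push XZ → (s0, ε, XZ)
All input consumed in state s0 with stack XZ.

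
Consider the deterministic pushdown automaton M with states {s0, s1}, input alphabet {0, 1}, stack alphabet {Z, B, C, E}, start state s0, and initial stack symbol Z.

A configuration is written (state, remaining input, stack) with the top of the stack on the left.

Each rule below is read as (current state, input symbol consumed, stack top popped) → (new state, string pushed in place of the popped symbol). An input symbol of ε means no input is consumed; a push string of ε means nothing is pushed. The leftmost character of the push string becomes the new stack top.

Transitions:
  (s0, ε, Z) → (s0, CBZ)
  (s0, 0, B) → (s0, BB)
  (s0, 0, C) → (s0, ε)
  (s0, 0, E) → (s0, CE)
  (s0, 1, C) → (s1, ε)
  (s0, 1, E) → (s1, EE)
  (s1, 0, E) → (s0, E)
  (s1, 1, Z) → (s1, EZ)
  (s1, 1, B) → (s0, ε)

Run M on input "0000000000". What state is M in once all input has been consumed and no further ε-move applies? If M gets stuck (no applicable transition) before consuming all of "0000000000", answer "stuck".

s0

(s0, 0000000000, Z)
  ε-move, top Z: go to s0, push CBZ → (s0, 0000000000, CBZ)
  read 0, top C: go to s0, push ε → (s0, 000000000, BZ)
  read 0, top B: go to s0, push BB → (s0, 00000000, BBZ)
  read 0, top B: go to s0, push BB → (s0, 0000000, BBBZ)
  read 0, top B: go to s0, push BB → (s0, 000000, BBBBZ)
  read 0, top B: go to s0, push BB → (s0, 00000, BBBBBZ)
  read 0, top B: go to s0, push BB → (s0, 0000, BBBBBBZ)
  read 0, top B: go to s0, push BB → (s0, 000, BBBBBBBZ)
  read 0, top B: go to s0, push BB → (s0, 00, BBBBBBBBZ)
  read 0, top B: go to s0, push BB → (s0, 0, BBBBBBBBBZ)
  read 0, top B: go to s0, push BB → (s0, ε, BBBBBBBBBBZ)
All input consumed; M is in state s0.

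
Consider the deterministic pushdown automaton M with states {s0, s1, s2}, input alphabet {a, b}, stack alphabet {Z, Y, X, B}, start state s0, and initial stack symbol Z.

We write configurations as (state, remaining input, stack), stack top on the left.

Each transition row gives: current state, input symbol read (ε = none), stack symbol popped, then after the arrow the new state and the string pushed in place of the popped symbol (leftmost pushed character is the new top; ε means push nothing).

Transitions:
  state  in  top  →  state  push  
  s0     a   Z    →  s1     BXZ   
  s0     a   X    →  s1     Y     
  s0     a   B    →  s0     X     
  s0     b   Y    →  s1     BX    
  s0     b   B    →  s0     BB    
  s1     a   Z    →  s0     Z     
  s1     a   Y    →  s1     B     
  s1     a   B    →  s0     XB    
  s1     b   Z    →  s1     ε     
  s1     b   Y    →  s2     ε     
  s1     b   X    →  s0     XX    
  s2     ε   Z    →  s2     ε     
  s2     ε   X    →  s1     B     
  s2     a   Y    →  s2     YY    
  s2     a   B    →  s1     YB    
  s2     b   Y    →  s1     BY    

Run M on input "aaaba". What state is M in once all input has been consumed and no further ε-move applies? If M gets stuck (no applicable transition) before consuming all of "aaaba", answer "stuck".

s1

(s0, aaaba, Z) ⊢ (s1, aaba, BXZ) ⊢ (s0, aba, XBXZ) ⊢ (s1, ba, YBXZ) ⊢ (s2, a, BXZ) ⊢ (s1, ε, YBXZ)
All input consumed; M is in state s1.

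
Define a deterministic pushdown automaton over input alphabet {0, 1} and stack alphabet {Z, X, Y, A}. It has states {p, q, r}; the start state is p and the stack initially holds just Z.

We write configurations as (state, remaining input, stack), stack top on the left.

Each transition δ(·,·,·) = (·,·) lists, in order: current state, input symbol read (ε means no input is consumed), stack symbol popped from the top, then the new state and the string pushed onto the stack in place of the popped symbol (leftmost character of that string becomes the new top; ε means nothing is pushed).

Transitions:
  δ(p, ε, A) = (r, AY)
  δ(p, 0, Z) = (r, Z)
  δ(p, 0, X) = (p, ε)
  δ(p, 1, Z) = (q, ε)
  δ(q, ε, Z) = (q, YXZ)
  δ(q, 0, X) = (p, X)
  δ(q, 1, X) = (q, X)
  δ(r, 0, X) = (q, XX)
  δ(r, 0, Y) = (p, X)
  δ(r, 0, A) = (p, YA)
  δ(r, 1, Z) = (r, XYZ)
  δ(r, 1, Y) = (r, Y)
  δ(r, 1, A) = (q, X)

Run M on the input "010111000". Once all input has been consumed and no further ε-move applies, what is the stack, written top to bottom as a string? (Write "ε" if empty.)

YZ

(p, 010111000, Z)
  read 0, top Z: go to r, push Z → (r, 10111000, Z)
  read 1, top Z: go to r, push XYZ → (r, 0111000, XYZ)
  read 0, top X: go to q, push XX → (q, 111000, XXYZ)
  read 1, top X: go to q, push X → (q, 11000, XXYZ)
  read 1, top X: go to q, push X → (q, 1000, XXYZ)
  read 1, top X: go to q, push X → (q, 000, XXYZ)
  read 0, top X: go to p, push X → (p, 00, XXYZ)
  read 0, top X: go to p, push ε → (p, 0, XYZ)
  read 0, top X: go to p, push ε → (p, ε, YZ)
All input consumed in state p with stack YZ.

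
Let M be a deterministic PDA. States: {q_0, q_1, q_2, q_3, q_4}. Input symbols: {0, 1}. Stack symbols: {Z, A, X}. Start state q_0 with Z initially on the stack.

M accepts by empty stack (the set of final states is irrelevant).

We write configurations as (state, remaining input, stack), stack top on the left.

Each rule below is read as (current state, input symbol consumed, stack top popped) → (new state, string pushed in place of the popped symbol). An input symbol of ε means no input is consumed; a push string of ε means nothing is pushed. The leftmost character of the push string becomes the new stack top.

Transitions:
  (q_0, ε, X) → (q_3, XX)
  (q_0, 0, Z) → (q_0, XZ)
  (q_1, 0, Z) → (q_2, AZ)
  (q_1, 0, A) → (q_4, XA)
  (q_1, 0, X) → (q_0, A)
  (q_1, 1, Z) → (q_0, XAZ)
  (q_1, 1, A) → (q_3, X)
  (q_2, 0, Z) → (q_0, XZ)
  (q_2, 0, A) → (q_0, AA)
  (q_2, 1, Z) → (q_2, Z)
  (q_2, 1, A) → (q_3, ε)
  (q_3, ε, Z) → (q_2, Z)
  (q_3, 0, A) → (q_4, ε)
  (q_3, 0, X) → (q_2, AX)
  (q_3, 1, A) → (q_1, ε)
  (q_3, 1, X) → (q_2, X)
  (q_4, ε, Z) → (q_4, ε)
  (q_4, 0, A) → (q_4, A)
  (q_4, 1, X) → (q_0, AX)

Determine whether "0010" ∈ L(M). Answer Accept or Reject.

Reject

(q_0, 0010, Z) ⊢ (q_0, 010, XZ) ⊢ (q_3, 010, XXZ) ⊢ (q_2, 10, AXXZ) ⊢ (q_3, 0, XXZ) ⊢ (q_2, ε, AXXZ)
All input consumed; stack is AXXZ, not empty, and no further ε-move applies.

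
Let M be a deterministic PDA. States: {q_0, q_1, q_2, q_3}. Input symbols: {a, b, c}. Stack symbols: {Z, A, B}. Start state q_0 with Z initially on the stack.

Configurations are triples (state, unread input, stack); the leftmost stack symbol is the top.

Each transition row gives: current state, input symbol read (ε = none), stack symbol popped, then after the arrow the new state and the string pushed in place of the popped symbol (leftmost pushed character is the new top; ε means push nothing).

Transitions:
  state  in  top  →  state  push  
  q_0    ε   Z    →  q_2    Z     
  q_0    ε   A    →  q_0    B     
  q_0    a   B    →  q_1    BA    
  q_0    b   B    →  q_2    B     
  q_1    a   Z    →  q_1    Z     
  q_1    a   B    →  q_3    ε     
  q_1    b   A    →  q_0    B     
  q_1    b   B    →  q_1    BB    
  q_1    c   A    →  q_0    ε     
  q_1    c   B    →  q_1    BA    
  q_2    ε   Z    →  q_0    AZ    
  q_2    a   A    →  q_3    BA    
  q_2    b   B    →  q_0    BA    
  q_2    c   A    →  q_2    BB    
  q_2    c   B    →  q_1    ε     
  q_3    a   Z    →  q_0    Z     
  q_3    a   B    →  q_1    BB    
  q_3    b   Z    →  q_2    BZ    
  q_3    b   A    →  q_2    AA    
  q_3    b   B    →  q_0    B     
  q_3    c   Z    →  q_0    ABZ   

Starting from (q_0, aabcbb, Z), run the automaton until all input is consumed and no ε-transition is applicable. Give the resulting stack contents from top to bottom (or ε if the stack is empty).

(q_0, aabcbb, Z) ⊢ (q_2, aabcbb, Z) ⊢ (q_0, aabcbb, AZ) ⊢ (q_0, aabcbb, BZ) ⊢ (q_1, abcbb, BAZ) ⊢ (q_3, bcbb, AZ) ⊢ (q_2, cbb, AAZ) ⊢ (q_2, bb, BBAZ) ⊢ (q_0, b, BABAZ) ⊢ (q_2, ε, BABAZ)
All input consumed in state q_2 with stack BABAZ.

BABAZ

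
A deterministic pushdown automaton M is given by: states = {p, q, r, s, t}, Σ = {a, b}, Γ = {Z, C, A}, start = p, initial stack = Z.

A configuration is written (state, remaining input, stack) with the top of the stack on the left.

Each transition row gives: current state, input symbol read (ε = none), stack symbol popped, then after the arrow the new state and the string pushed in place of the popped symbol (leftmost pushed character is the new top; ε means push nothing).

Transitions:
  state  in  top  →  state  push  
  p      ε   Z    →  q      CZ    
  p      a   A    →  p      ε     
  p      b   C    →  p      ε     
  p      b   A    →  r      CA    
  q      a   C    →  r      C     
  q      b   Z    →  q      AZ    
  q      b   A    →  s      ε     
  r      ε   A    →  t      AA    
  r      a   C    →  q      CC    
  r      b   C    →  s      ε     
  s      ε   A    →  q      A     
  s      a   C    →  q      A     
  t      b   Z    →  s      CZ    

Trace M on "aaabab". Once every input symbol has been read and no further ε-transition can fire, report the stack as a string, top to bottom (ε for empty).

Z

(p, aaabab, Z)
  ε-move, top Z: go to q, push CZ → (q, aaabab, CZ)
  read a, top C: go to r, push C → (r, aabab, CZ)
  read a, top C: go to q, push CC → (q, abab, CCZ)
  read a, top C: go to r, push C → (r, bab, CCZ)
  read b, top C: go to s, push ε → (s, ab, CZ)
  read a, top C: go to q, push A → (q, b, AZ)
  read b, top A: go to s, push ε → (s, ε, Z)
All input consumed in state s with stack Z.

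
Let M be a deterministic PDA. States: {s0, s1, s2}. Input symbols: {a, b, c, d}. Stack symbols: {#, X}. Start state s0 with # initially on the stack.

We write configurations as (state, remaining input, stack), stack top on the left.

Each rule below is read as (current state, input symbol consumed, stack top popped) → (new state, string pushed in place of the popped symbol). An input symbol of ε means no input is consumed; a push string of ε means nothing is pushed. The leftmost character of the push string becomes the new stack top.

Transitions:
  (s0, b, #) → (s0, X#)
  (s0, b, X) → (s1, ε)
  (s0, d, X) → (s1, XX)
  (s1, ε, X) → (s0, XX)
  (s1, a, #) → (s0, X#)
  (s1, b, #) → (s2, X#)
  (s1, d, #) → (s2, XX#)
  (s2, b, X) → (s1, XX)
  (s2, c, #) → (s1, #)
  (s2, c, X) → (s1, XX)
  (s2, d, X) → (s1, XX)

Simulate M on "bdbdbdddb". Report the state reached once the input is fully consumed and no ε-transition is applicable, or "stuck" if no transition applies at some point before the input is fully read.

s0

(s0, bdbdbdddb, #)
  read b, top #: go to s0, push X# → (s0, dbdbdddb, X#)
  read d, top X: go to s1, push XX → (s1, bdbdddb, XX#)
  ε-move, top X: go to s0, push XX → (s0, bdbdddb, XXX#)
  read b, top X: go to s1, push ε → (s1, dbdddb, XX#)
  ε-move, top X: go to s0, push XX → (s0, dbdddb, XXX#)
  read d, top X: go to s1, push XX → (s1, bdddb, XXXX#)
  ε-move, top X: go to s0, push XX → (s0, bdddb, XXXXX#)
  read b, top X: go to s1, push ε → (s1, dddb, XXXX#)
  ε-move, top X: go to s0, push XX → (s0, dddb, XXXXX#)
  read d, top X: go to s1, push XX → (s1, ddb, XXXXXX#)
  ε-move, top X: go to s0, push XX → (s0, ddb, XXXXXXX#)
  read d, top X: go to s1, push XX → (s1, db, XXXXXXXX#)
  ε-move, top X: go to s0, push XX → (s0, db, XXXXXXXXX#)
  read d, top X: go to s1, push XX → (s1, b, XXXXXXXXXX#)
  ε-move, top X: go to s0, push XX → (s0, b, XXXXXXXXXXX#)
  read b, top X: go to s1, push ε → (s1, ε, XXXXXXXXXX#)
  ε-move, top X: go to s0, push XX → (s0, ε, XXXXXXXXXXX#)
All input consumed; M is in state s0.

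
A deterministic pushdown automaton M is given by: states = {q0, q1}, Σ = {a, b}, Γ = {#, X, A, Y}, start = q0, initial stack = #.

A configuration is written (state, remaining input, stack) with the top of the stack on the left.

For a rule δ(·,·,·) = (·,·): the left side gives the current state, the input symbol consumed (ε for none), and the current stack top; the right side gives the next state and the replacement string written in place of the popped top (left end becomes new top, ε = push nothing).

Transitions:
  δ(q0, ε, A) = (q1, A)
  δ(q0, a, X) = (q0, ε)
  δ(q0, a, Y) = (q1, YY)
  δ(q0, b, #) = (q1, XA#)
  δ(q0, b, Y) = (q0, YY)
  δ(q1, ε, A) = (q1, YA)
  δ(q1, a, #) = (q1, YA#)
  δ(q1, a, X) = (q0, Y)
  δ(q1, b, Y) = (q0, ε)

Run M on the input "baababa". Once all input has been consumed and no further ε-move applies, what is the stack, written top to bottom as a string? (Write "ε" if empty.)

YYA#

(q0, baababa, #) ⊢ (q1, aababa, XA#) ⊢ (q0, ababa, YA#) ⊢ (q1, baba, YYA#) ⊢ (q0, aba, YA#) ⊢ (q1, ba, YYA#) ⊢ (q0, a, YA#) ⊢ (q1, ε, YYA#)
All input consumed in state q1 with stack YYA#.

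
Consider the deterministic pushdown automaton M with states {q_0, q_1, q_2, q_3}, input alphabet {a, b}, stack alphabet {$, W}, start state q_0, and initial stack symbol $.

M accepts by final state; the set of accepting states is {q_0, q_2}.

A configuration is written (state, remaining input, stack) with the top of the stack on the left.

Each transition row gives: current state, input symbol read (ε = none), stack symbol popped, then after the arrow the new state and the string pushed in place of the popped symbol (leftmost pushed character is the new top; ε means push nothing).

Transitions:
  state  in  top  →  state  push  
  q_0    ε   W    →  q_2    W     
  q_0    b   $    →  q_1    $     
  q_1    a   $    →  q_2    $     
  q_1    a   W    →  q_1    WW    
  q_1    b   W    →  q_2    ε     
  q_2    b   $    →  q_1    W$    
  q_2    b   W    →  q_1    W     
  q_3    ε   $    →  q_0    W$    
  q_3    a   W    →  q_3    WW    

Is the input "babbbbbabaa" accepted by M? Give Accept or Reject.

Reject

(q_0, babbbbbabaa, $)
  read b, top $: go to q_1, push $ → (q_1, abbbbbabaa, $)
  read a, top $: go to q_2, push $ → (q_2, bbbbbabaa, $)
  read b, top $: go to q_1, push W$ → (q_1, bbbbabaa, W$)
  read b, top W: go to q_2, push ε → (q_2, bbbabaa, $)
  read b, top $: go to q_1, push W$ → (q_1, bbabaa, W$)
  read b, top W: go to q_2, push ε → (q_2, babaa, $)
  read b, top $: go to q_1, push W$ → (q_1, abaa, W$)
  read a, top W: go to q_1, push WW → (q_1, baa, WW$)
  read b, top W: go to q_2, push ε → (q_2, aa, W$)
No transition applies at (q_2, aa, W$); input not fully consumed.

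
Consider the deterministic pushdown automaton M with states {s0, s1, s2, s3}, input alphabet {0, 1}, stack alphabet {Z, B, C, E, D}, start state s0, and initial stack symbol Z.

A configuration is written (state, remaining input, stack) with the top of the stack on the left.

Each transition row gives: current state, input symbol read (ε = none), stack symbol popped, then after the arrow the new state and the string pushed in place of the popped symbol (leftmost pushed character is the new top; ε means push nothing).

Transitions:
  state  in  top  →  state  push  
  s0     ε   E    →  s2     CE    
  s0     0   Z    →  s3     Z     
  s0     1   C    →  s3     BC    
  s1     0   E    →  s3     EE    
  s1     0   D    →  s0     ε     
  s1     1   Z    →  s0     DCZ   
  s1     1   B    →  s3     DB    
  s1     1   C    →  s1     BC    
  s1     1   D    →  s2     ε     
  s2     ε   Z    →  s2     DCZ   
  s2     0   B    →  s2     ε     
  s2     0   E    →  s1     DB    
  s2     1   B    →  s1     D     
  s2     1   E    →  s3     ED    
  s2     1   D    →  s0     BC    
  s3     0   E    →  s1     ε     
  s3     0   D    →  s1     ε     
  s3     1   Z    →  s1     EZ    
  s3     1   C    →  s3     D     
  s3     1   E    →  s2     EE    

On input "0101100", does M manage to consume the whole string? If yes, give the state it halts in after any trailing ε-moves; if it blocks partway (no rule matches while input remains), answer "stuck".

s2

(s0, 0101100, Z) ⊢ (s3, 101100, Z) ⊢ (s1, 01100, EZ) ⊢ (s3, 1100, EEZ) ⊢ (s2, 100, EEEZ) ⊢ (s3, 00, EDEEZ) ⊢ (s1, 0, DEEZ) ⊢ (s0, ε, EEZ) ⊢ (s2, ε, CEEZ)
All input consumed; M is in state s2.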